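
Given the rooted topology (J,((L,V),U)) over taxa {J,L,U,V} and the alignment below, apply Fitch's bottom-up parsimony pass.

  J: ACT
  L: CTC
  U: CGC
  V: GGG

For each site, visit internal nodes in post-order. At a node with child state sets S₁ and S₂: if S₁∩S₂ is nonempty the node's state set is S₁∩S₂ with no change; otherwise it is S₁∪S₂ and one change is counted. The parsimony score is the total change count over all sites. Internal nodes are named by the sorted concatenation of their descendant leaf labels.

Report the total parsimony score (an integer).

6

LV@0: {C} ∪ {G} = {C,G} (union, +1)
LUV@0: {C,G} ∩ {C} = {C} (intersection, +0)
JLUV@0: {A} ∪ {C} = {A,C} (union, +1)
LV@1: {T} ∪ {G} = {G,T} (union, +1)
LUV@1: {G,T} ∩ {G} = {G} (intersection, +0)
JLUV@1: {C} ∪ {G} = {C,G} (union, +1)
LV@2: {C} ∪ {G} = {C,G} (union, +1)
LUV@2: {C,G} ∩ {C} = {C} (intersection, +0)
JLUV@2: {T} ∪ {C} = {C,T} (union, +1)
per-site changes: [2, 2, 2]; total = 6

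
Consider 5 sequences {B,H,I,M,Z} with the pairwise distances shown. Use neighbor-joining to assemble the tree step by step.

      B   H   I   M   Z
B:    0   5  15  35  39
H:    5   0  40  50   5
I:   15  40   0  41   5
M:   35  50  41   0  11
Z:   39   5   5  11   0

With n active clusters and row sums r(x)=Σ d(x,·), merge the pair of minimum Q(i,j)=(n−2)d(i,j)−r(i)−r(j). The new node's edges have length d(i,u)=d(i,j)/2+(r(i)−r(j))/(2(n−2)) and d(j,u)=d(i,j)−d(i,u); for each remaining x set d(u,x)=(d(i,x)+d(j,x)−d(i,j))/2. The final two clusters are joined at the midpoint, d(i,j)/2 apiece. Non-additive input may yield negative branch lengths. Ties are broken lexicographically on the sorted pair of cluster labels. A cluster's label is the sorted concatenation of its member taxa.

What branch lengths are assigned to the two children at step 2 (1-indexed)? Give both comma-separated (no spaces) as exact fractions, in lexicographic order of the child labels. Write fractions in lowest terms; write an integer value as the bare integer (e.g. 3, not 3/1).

iteration 1: select B,H (d=5, Q=-179); attach at lengths (3/2, 7/2); label the merged cluster BH
  updated: d(BH,I)=25, d(BH,M)=40, d(BH,Z)=39/2
iteration 2: select BH,I (d=25, Q=-211/2); attach at lengths (127/8, 73/8); label the merged cluster BHI
  updated: d(BHI,M)=28, d(BHI,Z)=-1/4
iteration 3: select BHI,M (d=28, Q=-155/4); attach at lengths (67/8, 157/8); label the merged cluster BHIM
  updated: d(BHIM,Z)=-69/8
iteration 4: select BHIM,Z (d=-69/8); attach at lengths (-69/16, -69/16); label the merged cluster BHIMZ
final tree: ((((B:3/2,H:7/2):127/8,I:73/8):67/8,M:157/8):-69/16,Z:-69/16)
total length: 395/8

127/8,73/8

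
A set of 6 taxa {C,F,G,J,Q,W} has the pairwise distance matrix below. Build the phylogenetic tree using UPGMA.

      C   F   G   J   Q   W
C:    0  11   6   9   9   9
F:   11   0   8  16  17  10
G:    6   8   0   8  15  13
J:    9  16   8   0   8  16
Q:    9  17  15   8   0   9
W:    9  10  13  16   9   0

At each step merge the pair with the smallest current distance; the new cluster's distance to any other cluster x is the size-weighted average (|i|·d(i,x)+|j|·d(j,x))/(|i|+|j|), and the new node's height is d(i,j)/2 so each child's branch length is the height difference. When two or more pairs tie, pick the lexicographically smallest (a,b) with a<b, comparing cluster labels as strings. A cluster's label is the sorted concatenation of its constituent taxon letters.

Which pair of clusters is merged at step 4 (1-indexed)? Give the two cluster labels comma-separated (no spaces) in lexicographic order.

CFG,W

iteration 1: select C,G (d=6); attach at lengths (3, 3); label the merged cluster CG
  updated: d(CG,F)=19/2, d(CG,J)=17/2, d(CG,Q)=12, d(CG,W)=11
iteration 2: select J,Q (d=8); attach at lengths (4, 4); label the merged cluster JQ
  updated: d(CG,JQ)=41/4, d(F,JQ)=33/2, d(JQ,W)=25/2
iteration 3: select CG,F (d=19/2); attach at lengths (7/4, 19/4); label the merged cluster CFG
  updated: d(CFG,JQ)=37/3, d(CFG,W)=32/3
iteration 4: select CFG,W (d=32/3); attach at lengths (7/12, 16/3); label the merged cluster CFGW
  updated: d(CFGW,JQ)=99/8
iteration 5: select CFGW,JQ (d=99/8); attach at lengths (41/48, 35/16); label the merged cluster CFGJQW
final tree: ((((C:3,G:3):7/4,F:19/4):7/12,W:16/3):41/48,(J:4,Q:4):35/16)
total length: 707/24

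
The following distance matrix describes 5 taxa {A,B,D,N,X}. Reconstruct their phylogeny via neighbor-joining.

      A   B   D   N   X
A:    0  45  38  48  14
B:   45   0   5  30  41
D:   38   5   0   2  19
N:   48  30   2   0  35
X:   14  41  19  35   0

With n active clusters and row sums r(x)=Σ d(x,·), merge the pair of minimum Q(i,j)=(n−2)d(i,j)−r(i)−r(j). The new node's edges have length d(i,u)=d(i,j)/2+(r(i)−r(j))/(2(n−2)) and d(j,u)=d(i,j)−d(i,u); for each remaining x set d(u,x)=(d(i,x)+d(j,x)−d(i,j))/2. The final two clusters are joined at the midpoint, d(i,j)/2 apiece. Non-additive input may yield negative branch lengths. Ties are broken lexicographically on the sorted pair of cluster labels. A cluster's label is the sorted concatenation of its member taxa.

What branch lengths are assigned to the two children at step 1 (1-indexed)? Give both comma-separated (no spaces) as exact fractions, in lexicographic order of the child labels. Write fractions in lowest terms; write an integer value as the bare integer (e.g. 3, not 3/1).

13,1

step 1: merge (A,X) at d=14, Q=-212; branch lengths A→13, X→1; new cluster AX
  updated: d(AX,B)=36, d(AX,D)=43/2, d(AX,N)=69/2
step 2: merge (AX,B) at d=36, Q=-91; branch lengths AX→93/4, B→51/4; new cluster ABX
  updated: d(ABX,D)=-19/4, d(ABX,N)=57/4
step 3: merge (ABX,D) at d=-19/4, Q=-23/2; branch lengths ABX→15/4, D→-17/2; new cluster ABDX
  updated: d(ABDX,N)=21/2
step 4: merge (ABDX,N) at d=21/2; branch lengths ABDX→21/4, N→21/4; new cluster ABDNX
final tree: ((((A:13,X:1):93/4,B:51/4):15/4,D:-17/2):21/4,N:21/4)
total length: 223/4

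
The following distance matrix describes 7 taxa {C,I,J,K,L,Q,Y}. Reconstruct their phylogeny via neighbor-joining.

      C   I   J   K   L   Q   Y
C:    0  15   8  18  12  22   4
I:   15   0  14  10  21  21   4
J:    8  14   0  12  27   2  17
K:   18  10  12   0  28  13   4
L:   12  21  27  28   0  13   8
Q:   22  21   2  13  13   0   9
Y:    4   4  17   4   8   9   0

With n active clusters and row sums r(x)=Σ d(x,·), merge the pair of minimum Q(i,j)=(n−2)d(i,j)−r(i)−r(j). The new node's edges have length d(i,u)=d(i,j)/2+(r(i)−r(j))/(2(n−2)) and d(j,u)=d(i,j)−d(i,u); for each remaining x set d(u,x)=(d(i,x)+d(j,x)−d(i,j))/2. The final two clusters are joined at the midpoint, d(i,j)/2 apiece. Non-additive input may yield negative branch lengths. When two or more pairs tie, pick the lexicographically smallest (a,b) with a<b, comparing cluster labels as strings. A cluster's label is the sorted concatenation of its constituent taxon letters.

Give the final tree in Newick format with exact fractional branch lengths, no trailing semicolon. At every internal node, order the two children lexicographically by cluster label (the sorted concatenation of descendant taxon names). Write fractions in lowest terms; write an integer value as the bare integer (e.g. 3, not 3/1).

(((((C:23/8,L:73/8):13/4,Y:-13/4):45/16,I:83/16):37/16,(J:1,Q:1):121/16):63/32,K:63/32)

step 1: merge (J,Q) at d=2, Q=-150; branch lengths J→1, Q→1; new cluster JQ
  updated: d(C,JQ)=14, d(I,JQ)=33/2, d(JQ,K)=23/2, d(JQ,L)=19, d(JQ,Y)=12
step 2: merge (C,L) at d=12, Q=-103; branch lengths C→23/8, L→73/8; new cluster CL
  updated: d(CL,I)=12, d(CL,JQ)=21/2, d(CL,K)=17, d(CL,Y)=0
step 3: merge (CL,Y) at d=0, Q=-119/2; branch lengths CL→13/4, Y→-13/4; new cluster CLY
  updated: d(CLY,I)=8, d(CLY,JQ)=45/4, d(CLY,K)=21/2
step 4: merge (CLY,I) at d=8, Q=-193/4; branch lengths CLY→45/16, I→83/16; new cluster CILY
  updated: d(CILY,JQ)=79/8, d(CILY,K)=25/4
step 5: merge (CILY,JQ) at d=79/8, Q=-221/8; branch lengths CILY→37/16, JQ→121/16; new cluster CIJLQY
  updated: d(CIJLQY,K)=63/16
step 6: merge (CIJLQY,K) at d=63/16; branch lengths CIJLQY→63/32, K→63/32; new cluster CIJKLQY
final tree: (((((C:23/8,L:73/8):13/4,Y:-13/4):45/16,I:83/16):37/16,(J:1,Q:1):121/16):63/32,K:63/32)
total length: 573/16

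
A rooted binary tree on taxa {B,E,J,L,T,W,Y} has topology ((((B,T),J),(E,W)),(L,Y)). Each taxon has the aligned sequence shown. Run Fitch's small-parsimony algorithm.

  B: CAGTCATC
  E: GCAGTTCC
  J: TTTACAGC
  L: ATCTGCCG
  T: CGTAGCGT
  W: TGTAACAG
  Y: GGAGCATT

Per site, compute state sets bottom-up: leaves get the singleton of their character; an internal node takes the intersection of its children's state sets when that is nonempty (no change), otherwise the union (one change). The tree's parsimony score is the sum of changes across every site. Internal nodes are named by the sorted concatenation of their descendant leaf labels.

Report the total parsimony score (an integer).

BT@0: {C} ∩ {C} = {C} (intersection, +0)
BJT@0: {C} ∪ {T} = {C,T} (union, +1)
EW@0: {G} ∪ {T} = {G,T} (union, +1)
BEJTW@0: {C,T} ∩ {G,T} = {T} (intersection, +0)
LY@0: {A} ∪ {G} = {A,G} (union, +1)
BEJLTWY@0: {T} ∪ {A,G} = {A,G,T} (union, +1)
BT@1: {A} ∪ {G} = {A,G} (union, +1)
BJT@1: {A,G} ∪ {T} = {A,G,T} (union, +1)
EW@1: {C} ∪ {G} = {C,G} (union, +1)
BEJTW@1: {A,G,T} ∩ {C,G} = {G} (intersection, +0)
LY@1: {T} ∪ {G} = {G,T} (union, +1)
BEJLTWY@1: {G} ∩ {G,T} = {G} (intersection, +0)
BT@2: {G} ∪ {T} = {G,T} (union, +1)
BJT@2: {G,T} ∩ {T} = {T} (intersection, +0)
EW@2: {A} ∪ {T} = {A,T} (union, +1)
BEJTW@2: {T} ∩ {A,T} = {T} (intersection, +0)
LY@2: {C} ∪ {A} = {A,C} (union, +1)
BEJLTWY@2: {T} ∪ {A,C} = {A,C,T} (union, +1)
BT@3: {T} ∪ {A} = {A,T} (union, +1)
BJT@3: {A,T} ∩ {A} = {A} (intersection, +0)
EW@3: {G} ∪ {A} = {A,G} (union, +1)
BEJTW@3: {A} ∩ {A,G} = {A} (intersection, +0)
LY@3: {T} ∪ {G} = {G,T} (union, +1)
BEJLTWY@3: {A} ∪ {G,T} = {A,G,T} (union, +1)
BT@4: {C} ∪ {G} = {C,G} (union, +1)
BJT@4: {C,G} ∩ {C} = {C} (intersection, +0)
EW@4: {T} ∪ {A} = {A,T} (union, +1)
BEJTW@4: {C} ∪ {A,T} = {A,C,T} (union, +1)
LY@4: {G} ∪ {C} = {C,G} (union, +1)
BEJLTWY@4: {A,C,T} ∩ {C,G} = {C} (intersection, +0)
BT@5: {A} ∪ {C} = {A,C} (union, +1)
BJT@5: {A,C} ∩ {A} = {A} (intersection, +0)
EW@5: {T} ∪ {C} = {C,T} (union, +1)
BEJTW@5: {A} ∪ {C,T} = {A,C,T} (union, +1)
LY@5: {C} ∪ {A} = {A,C} (union, +1)
BEJLTWY@5: {A,C,T} ∩ {A,C} = {A,C} (intersection, +0)
BT@6: {T} ∪ {G} = {G,T} (union, +1)
BJT@6: {G,T} ∩ {G} = {G} (intersection, +0)
EW@6: {C} ∪ {A} = {A,C} (union, +1)
BEJTW@6: {G} ∪ {A,C} = {A,C,G} (union, +1)
LY@6: {C} ∪ {T} = {C,T} (union, +1)
BEJLTWY@6: {A,C,G} ∩ {C,T} = {C} (intersection, +0)
BT@7: {C} ∪ {T} = {C,T} (union, +1)
BJT@7: {C,T} ∩ {C} = {C} (intersection, +0)
EW@7: {C} ∪ {G} = {C,G} (union, +1)
BEJTW@7: {C} ∩ {C,G} = {C} (intersection, +0)
LY@7: {G} ∪ {T} = {G,T} (union, +1)
BEJLTWY@7: {C} ∪ {G,T} = {C,G,T} (union, +1)
per-site changes: [4, 4, 4, 4, 4, 4, 4, 4]; total = 32

32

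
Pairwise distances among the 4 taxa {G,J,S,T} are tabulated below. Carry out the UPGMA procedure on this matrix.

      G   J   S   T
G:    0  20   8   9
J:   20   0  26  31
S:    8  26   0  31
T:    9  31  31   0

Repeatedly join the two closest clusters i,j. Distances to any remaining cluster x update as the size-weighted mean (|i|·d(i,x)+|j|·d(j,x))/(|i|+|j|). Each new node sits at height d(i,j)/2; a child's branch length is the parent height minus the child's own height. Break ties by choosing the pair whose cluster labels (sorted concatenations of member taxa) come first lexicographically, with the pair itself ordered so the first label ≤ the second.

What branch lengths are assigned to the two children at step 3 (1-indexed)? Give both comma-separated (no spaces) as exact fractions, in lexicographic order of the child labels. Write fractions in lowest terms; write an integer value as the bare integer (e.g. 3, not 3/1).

17/6,77/6

iteration 1: select G,S (d=8); attach at lengths (4, 4); label the merged cluster GS
  updated: d(GS,J)=23, d(GS,T)=20
iteration 2: select GS,T (d=20); attach at lengths (6, 10); label the merged cluster GST
  updated: d(GST,J)=77/3
iteration 3: select GST,J (d=77/3); attach at lengths (17/6, 77/6); label the merged cluster GJST
final tree: (((G:4,S:4):6,T:10):17/6,J:77/6)
total length: 119/3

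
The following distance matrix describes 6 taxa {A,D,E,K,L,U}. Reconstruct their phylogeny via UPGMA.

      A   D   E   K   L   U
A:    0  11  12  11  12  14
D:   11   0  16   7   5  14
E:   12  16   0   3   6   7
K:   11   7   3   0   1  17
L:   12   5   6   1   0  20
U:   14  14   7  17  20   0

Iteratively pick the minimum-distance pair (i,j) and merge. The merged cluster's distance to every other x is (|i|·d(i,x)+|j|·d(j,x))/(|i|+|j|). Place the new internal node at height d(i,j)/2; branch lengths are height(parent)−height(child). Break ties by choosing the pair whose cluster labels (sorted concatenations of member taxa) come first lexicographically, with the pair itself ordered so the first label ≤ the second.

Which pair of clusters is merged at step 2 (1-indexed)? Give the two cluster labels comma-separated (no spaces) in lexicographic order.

step 1: merge (K,L) at d=1; branch lengths K→1/2, L→1/2; new cluster KL
  updated: d(A,KL)=23/2, d(D,KL)=6, d(E,KL)=9/2, d(KL,U)=37/2
step 2: merge (E,KL) at d=9/2; branch lengths E→9/4, KL→7/4; new cluster EKL
  updated: d(A,EKL)=35/3, d(D,EKL)=28/3, d(EKL,U)=44/3
step 3: merge (D,EKL) at d=28/3; branch lengths D→14/3, EKL→29/12; new cluster DEKL
  updated: d(A,DEKL)=23/2, d(DEKL,U)=29/2
step 4: merge (A,DEKL) at d=23/2; branch lengths A→23/4, DEKL→13/12; new cluster ADEKL
  updated: d(ADEKL,U)=72/5
step 5: merge (ADEKL,U) at d=72/5; branch lengths ADEKL→29/20, U→36/5; new cluster ADEKLU
final tree: ((A:23/4,(D:14/3,(E:9/4,(K:1/2,L:1/2):7/4):29/12):13/12):29/20,U:36/5)
total length: 827/30

E,KL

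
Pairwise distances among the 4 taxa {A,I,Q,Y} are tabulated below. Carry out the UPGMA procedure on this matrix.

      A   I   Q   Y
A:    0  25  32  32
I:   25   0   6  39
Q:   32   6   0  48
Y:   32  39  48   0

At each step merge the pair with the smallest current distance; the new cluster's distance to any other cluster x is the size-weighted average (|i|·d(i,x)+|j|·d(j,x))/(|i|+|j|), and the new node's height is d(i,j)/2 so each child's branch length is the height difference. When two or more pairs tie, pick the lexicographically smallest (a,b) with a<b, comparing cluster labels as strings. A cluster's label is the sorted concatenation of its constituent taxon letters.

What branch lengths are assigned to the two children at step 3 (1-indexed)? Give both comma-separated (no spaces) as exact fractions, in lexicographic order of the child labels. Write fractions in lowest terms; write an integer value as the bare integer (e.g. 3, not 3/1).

step 1: merge (I,Q) at d=6; branch lengths I→3, Q→3; new cluster IQ
  updated: d(A,IQ)=57/2, d(IQ,Y)=87/2
step 2: merge (A,IQ) at d=57/2; branch lengths A→57/4, IQ→45/4; new cluster AIQ
  updated: d(AIQ,Y)=119/3
step 3: merge (AIQ,Y) at d=119/3; branch lengths AIQ→67/12, Y→119/6; new cluster AIQY
final tree: ((A:57/4,(I:3,Q:3):45/4):67/12,Y:119/6)
total length: 683/12

67/12,119/6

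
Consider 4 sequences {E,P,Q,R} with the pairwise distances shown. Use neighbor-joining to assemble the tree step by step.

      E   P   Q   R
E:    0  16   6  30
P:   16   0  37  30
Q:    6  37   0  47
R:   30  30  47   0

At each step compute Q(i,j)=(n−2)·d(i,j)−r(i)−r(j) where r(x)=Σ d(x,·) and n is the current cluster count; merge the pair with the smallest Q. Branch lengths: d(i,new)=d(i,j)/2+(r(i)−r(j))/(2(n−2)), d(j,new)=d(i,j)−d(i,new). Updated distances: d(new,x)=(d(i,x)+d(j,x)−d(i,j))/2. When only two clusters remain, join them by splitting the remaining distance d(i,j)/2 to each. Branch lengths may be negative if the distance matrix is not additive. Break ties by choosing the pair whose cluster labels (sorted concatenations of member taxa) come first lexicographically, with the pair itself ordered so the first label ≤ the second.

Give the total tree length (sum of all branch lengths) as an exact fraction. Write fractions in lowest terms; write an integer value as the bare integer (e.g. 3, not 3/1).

iteration 1: select E,Q (d=6, Q=-130); attach at lengths (-13/2, 25/2); label the merged cluster EQ
  updated: d(EQ,P)=47/2, d(EQ,R)=71/2
iteration 2: select EQ,P (d=47/2, Q=-89); attach at lengths (29/2, 9); label the merged cluster EPQ
  updated: d(EPQ,R)=21
iteration 3: select EPQ,R (d=21); attach at lengths (21/2, 21/2); label the merged cluster EPQR
final tree: (((E:-13/2,Q:25/2):29/2,P:9):21/2,R:21/2)
total length: 101/2

101/2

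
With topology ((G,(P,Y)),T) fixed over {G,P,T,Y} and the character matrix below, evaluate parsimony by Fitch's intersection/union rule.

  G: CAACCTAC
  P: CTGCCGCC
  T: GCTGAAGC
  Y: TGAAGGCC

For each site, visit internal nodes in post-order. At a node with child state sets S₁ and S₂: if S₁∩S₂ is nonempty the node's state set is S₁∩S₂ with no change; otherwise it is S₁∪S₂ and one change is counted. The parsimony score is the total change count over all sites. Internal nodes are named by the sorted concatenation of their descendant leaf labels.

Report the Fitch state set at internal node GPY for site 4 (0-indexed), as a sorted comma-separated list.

C

[col 0] PY: children P:{C}, Y:{T} ∪→ {C,T}; cost 1
[col 0] GPY: children G:{C}, PY:{C,T} ∩→ {C}; cost 0
[col 0] GPTY: children GPY:{C}, T:{G} ∪→ {C,G}; cost 1
[col 1] PY: children P:{T}, Y:{G} ∪→ {G,T}; cost 1
[col 1] GPY: children G:{A}, PY:{G,T} ∪→ {A,G,T}; cost 1
[col 1] GPTY: children GPY:{A,G,T}, T:{C} ∪→ {A,C,G,T}; cost 1
[col 2] PY: children P:{G}, Y:{A} ∪→ {A,G}; cost 1
[col 2] GPY: children G:{A}, PY:{A,G} ∩→ {A}; cost 0
[col 2] GPTY: children GPY:{A}, T:{T} ∪→ {A,T}; cost 1
[col 3] PY: children P:{C}, Y:{A} ∪→ {A,C}; cost 1
[col 3] GPY: children G:{C}, PY:{A,C} ∩→ {C}; cost 0
[col 3] GPTY: children GPY:{C}, T:{G} ∪→ {C,G}; cost 1
[col 4] PY: children P:{C}, Y:{G} ∪→ {C,G}; cost 1
[col 4] GPY: children G:{C}, PY:{C,G} ∩→ {C}; cost 0
[col 4] GPTY: children GPY:{C}, T:{A} ∪→ {A,C}; cost 1
[col 5] PY: children P:{G}, Y:{G} ∩→ {G}; cost 0
[col 5] GPY: children G:{T}, PY:{G} ∪→ {G,T}; cost 1
[col 5] GPTY: children GPY:{G,T}, T:{A} ∪→ {A,G,T}; cost 1
[col 6] PY: children P:{C}, Y:{C} ∩→ {C}; cost 0
[col 6] GPY: children G:{A}, PY:{C} ∪→ {A,C}; cost 1
[col 6] GPTY: children GPY:{A,C}, T:{G} ∪→ {A,C,G}; cost 1
[col 7] PY: children P:{C}, Y:{C} ∩→ {C}; cost 0
[col 7] GPY: children G:{C}, PY:{C} ∩→ {C}; cost 0
[col 7] GPTY: children GPY:{C}, T:{C} ∩→ {C}; cost 0
per-site changes: [2, 3, 2, 2, 2, 2, 2, 0]; total = 15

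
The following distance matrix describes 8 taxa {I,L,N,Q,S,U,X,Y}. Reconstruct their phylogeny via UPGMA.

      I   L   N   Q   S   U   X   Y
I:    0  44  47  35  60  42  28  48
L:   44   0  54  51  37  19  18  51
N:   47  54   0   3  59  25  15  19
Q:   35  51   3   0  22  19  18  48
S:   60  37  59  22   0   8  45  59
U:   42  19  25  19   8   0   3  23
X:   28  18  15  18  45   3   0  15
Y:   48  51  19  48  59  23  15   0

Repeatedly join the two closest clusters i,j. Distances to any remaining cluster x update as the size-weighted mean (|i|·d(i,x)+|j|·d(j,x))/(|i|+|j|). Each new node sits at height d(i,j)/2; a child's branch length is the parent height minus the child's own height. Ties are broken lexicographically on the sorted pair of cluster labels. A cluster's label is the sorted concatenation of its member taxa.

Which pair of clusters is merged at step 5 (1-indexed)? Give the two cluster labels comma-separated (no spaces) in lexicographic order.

LUXY,NQ

1. join N+Q (d=3) ⇒ NQ; edges |N|=3/2, |Q|=3/2
  updated: d(I,NQ)=41, d(L,NQ)=105/2, d(NQ,S)=81/2, d(NQ,U)=22, d(NQ,X)=33/2, d(NQ,Y)=67/2
2. join U+X (d=3) ⇒ UX; edges |U|=3/2, |X|=3/2
  updated: d(I,UX)=35, d(L,UX)=37/2, d(NQ,UX)=77/4, d(S,UX)=53/2, d(UX,Y)=19
3. join L+UX (d=37/2) ⇒ LUX; edges |L|=37/4, |UX|=31/4
  updated: d(I,LUX)=38, d(LUX,NQ)=91/3, d(LUX,S)=30, d(LUX,Y)=89/3
4. join LUX+Y (d=89/3) ⇒ LUXY; edges |LUX|=67/12, |Y|=89/6
  updated: d(I,LUXY)=81/2, d(LUXY,NQ)=249/8, d(LUXY,S)=149/4
5. join LUXY+NQ (d=249/8) ⇒ LNQUXY; edges |LUXY|=35/48, |NQ|=225/16
  updated: d(I,LNQUXY)=122/3, d(LNQUXY,S)=115/3
6. join LNQUXY+S (d=115/3) ⇒ LNQSUXY; edges |LNQUXY|=173/48, |S|=115/6
  updated: d(I,LNQSUXY)=304/7
7. join I+LNQSUXY (d=304/7) ⇒ ILNQSUXY; edges |I|=152/7, |LNQSUXY|=107/42
final tree: (I:152/7,((((L:37/4,(U:3/2,X:3/2):31/4):67/12,Y:89/6):35/48,(N:3/2,Q:3/2):225/16):173/48,S:115/6):107/42)
total length: 11787/112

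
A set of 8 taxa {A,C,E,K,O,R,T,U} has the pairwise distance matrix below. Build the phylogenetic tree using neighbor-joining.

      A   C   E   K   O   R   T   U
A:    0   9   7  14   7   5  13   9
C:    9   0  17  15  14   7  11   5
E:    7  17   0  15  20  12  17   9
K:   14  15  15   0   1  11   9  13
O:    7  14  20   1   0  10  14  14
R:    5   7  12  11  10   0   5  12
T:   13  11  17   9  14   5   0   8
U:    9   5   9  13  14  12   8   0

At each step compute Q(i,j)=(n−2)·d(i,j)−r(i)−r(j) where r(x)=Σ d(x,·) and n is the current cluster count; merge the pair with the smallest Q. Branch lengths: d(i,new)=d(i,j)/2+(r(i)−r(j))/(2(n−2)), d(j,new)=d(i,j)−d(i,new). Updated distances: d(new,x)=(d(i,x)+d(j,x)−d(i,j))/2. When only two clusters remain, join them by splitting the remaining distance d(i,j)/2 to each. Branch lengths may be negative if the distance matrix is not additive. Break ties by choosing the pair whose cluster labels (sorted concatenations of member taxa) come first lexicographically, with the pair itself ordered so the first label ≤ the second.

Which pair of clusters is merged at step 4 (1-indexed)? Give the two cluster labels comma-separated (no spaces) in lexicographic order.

AE,CU

step 1: merge (K,O) at d=1, Q=-152; branch lengths K→1/3, O→2/3; new cluster KO
  updated: d(A,KO)=10, d(C,KO)=14, d(E,KO)=17, d(KO,R)=10, d(KO,T)=11, d(KO,U)=13
step 2: merge (A,E) at d=7, Q=-97; branch lengths A→9/10, E→61/10; new cluster AE
  updated: d(AE,C)=19/2, d(AE,KO)=10, d(AE,R)=5, d(AE,T)=23/2, d(AE,U)=11/2
step 3: merge (C,U) at d=5, Q=-70; branch lengths C→23/8, U→17/8; new cluster CU
  updated: d(AE,CU)=5, d(CU,KO)=11, d(CU,R)=7, d(CU,T)=7
step 4: merge (AE,CU) at d=5, Q=-93/2; branch lengths AE→11/4, CU→9/4; new cluster ACEU
  updated: d(ACEU,KO)=8, d(ACEU,R)=7/2, d(ACEU,T)=27/4
step 5: merge (ACEU,KO) at d=8, Q=-125/4; branch lengths ACEU→21/16, KO→107/16; new cluster ACEKOU
  updated: d(ACEKOU,R)=11/4, d(ACEKOU,T)=39/8
step 6: merge (ACEKOU,R) at d=11/4, Q=-101/8; branch lengths ACEKOU→21/16, R→23/16; new cluster ACEKORU
  updated: d(ACEKORU,T)=57/16
step 7: merge (ACEKORU,T) at d=57/16; branch lengths ACEKORU→57/32, T→57/32; new cluster ACEKORTU
final tree: (((((A:9/10,E:61/10):11/4,(C:23/8,U:17/8):9/4):21/16,(K:1/3,O:2/3):107/16):21/16,R:23/16):57/32,T:57/32)
total length: 517/16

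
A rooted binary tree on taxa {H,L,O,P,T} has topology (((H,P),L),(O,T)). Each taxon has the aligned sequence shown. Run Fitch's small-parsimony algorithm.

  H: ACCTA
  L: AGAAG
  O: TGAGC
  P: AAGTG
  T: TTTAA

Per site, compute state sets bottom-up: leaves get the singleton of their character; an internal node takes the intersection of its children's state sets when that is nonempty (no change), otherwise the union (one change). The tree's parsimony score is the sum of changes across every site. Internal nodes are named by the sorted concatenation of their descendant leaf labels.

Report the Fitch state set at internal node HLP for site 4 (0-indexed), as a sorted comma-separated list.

[col 0] HP: children H:{A}, P:{A} ∩→ {A}; cost 0
[col 0] HLP: children HP:{A}, L:{A} ∩→ {A}; cost 0
[col 0] OT: children O:{T}, T:{T} ∩→ {T}; cost 0
[col 0] HLOPT: children HLP:{A}, OT:{T} ∪→ {A,T}; cost 1
[col 1] HP: children H:{C}, P:{A} ∪→ {A,C}; cost 1
[col 1] HLP: children HP:{A,C}, L:{G} ∪→ {A,C,G}; cost 1
[col 1] OT: children O:{G}, T:{T} ∪→ {G,T}; cost 1
[col 1] HLOPT: children HLP:{A,C,G}, OT:{G,T} ∩→ {G}; cost 0
[col 2] HP: children H:{C}, P:{G} ∪→ {C,G}; cost 1
[col 2] HLP: children HP:{C,G}, L:{A} ∪→ {A,C,G}; cost 1
[col 2] OT: children O:{A}, T:{T} ∪→ {A,T}; cost 1
[col 2] HLOPT: children HLP:{A,C,G}, OT:{A,T} ∩→ {A}; cost 0
[col 3] HP: children H:{T}, P:{T} ∩→ {T}; cost 0
[col 3] HLP: children HP:{T}, L:{A} ∪→ {A,T}; cost 1
[col 3] OT: children O:{G}, T:{A} ∪→ {A,G}; cost 1
[col 3] HLOPT: children HLP:{A,T}, OT:{A,G} ∩→ {A}; cost 0
[col 4] HP: children H:{A}, P:{G} ∪→ {A,G}; cost 1
[col 4] HLP: children HP:{A,G}, L:{G} ∩→ {G}; cost 0
[col 4] OT: children O:{C}, T:{A} ∪→ {A,C}; cost 1
[col 4] HLOPT: children HLP:{G}, OT:{A,C} ∪→ {A,C,G}; cost 1
per-site changes: [1, 3, 3, 2, 3]; total = 12

G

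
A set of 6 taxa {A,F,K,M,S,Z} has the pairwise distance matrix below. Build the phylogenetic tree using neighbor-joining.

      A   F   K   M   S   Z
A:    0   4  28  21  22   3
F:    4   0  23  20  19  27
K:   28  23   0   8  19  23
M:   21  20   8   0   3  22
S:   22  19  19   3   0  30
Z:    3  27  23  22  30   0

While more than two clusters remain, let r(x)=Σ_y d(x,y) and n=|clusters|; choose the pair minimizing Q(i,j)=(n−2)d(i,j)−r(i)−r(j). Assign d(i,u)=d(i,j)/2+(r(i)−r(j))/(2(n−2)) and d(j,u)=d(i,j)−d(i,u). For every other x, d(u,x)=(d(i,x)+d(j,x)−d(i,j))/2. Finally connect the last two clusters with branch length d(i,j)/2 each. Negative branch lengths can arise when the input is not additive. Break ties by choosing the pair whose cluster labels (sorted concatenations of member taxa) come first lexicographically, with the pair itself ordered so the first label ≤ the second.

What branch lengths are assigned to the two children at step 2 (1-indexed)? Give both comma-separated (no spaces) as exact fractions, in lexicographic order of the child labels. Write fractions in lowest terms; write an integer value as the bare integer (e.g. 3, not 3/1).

97/12,71/12

iteration 1: select A,Z (d=3, Q=-171); attach at lengths (-15/8, 39/8); label the merged cluster AZ
  updated: d(AZ,F)=14, d(AZ,K)=24, d(AZ,M)=20, d(AZ,S)=49/2
iteration 2: select AZ,F (d=14, Q=-233/2); attach at lengths (97/12, 71/12); label the merged cluster AFZ
  updated: d(AFZ,K)=33/2, d(AFZ,M)=13, d(AFZ,S)=59/4
iteration 3: select AFZ,K (d=33/2, Q=-219/4); attach at lengths (135/16, 129/16); label the merged cluster AFKZ
  updated: d(AFKZ,M)=9/4, d(AFKZ,S)=69/8
iteration 4: select AFKZ,M (d=9/4, Q=-111/8); attach at lengths (63/16, -27/16); label the merged cluster AFKMZ
  updated: d(AFKMZ,S)=75/16
iteration 5: select AFKMZ,S (d=75/16); attach at lengths (75/32, 75/32); label the merged cluster AFKMSZ
final tree: (((((A:-15/8,Z:39/8):97/12,F:71/12):135/16,K:129/16):63/16,M:-27/16):75/32,S:75/32)
total length: 647/16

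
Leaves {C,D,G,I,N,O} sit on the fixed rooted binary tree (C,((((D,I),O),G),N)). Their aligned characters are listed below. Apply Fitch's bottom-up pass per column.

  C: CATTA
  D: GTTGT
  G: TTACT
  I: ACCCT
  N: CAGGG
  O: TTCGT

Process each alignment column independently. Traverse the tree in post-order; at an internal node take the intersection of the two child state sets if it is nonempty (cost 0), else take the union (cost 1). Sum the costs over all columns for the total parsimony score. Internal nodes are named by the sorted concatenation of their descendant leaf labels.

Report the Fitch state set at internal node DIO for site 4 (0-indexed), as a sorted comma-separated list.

DI@0: {G} ∪ {A} = {A,G} (union, +1)
DIO@0: {A,G} ∪ {T} = {A,G,T} (union, +1)
DGIO@0: {A,G,T} ∩ {T} = {T} (intersection, +0)
DGINO@0: {T} ∪ {C} = {C,T} (union, +1)
CDGINO@0: {C} ∩ {C,T} = {C} (intersection, +0)
DI@1: {T} ∪ {C} = {C,T} (union, +1)
DIO@1: {C,T} ∩ {T} = {T} (intersection, +0)
DGIO@1: {T} ∩ {T} = {T} (intersection, +0)
DGINO@1: {T} ∪ {A} = {A,T} (union, +1)
CDGINO@1: {A} ∩ {A,T} = {A} (intersection, +0)
DI@2: {T} ∪ {C} = {C,T} (union, +1)
DIO@2: {C,T} ∩ {C} = {C} (intersection, +0)
DGIO@2: {C} ∪ {A} = {A,C} (union, +1)
DGINO@2: {A,C} ∪ {G} = {A,C,G} (union, +1)
CDGINO@2: {T} ∪ {A,C,G} = {A,C,G,T} (union, +1)
DI@3: {G} ∪ {C} = {C,G} (union, +1)
DIO@3: {C,G} ∩ {G} = {G} (intersection, +0)
DGIO@3: {G} ∪ {C} = {C,G} (union, +1)
DGINO@3: {C,G} ∩ {G} = {G} (intersection, +0)
CDGINO@3: {T} ∪ {G} = {G,T} (union, +1)
DI@4: {T} ∩ {T} = {T} (intersection, +0)
DIO@4: {T} ∩ {T} = {T} (intersection, +0)
DGIO@4: {T} ∩ {T} = {T} (intersection, +0)
DGINO@4: {T} ∪ {G} = {G,T} (union, +1)
CDGINO@4: {A} ∪ {G,T} = {A,G,T} (union, +1)
per-site changes: [3, 2, 4, 3, 2]; total = 14

T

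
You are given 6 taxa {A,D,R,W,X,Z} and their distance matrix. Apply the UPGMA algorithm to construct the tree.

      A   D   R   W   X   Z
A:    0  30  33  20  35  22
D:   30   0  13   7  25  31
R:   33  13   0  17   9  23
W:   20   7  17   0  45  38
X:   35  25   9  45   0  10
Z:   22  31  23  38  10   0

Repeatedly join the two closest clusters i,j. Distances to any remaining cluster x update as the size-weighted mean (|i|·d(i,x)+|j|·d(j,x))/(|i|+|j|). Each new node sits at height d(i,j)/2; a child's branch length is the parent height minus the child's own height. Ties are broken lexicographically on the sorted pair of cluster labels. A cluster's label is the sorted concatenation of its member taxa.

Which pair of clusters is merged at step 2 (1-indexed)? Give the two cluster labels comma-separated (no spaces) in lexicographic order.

R,X

1. join D+W (d=7) ⇒ DW; edges |D|=7/2, |W|=7/2
  updated: d(A,DW)=25, d(DW,R)=15, d(DW,X)=35, d(DW,Z)=69/2
2. join R+X (d=9) ⇒ RX; edges |R|=9/2, |X|=9/2
  updated: d(A,RX)=34, d(DW,RX)=25, d(RX,Z)=33/2
3. join RX+Z (d=33/2) ⇒ RXZ; edges |RX|=15/4, |Z|=33/4
  updated: d(A,RXZ)=30, d(DW,RXZ)=169/6
4. join A+DW (d=25) ⇒ ADW; edges |A|=25/2, |DW|=9
  updated: d(ADW,RXZ)=259/9
5. join ADW+RXZ (d=259/9) ⇒ ADRWXZ; edges |ADW|=17/9, |RXZ|=221/36
final tree: ((A:25/2,(D:7/2,W:7/2):9):17/9,((R:9/2,X:9/2):15/4,Z:33/4):221/36)
total length: 2071/36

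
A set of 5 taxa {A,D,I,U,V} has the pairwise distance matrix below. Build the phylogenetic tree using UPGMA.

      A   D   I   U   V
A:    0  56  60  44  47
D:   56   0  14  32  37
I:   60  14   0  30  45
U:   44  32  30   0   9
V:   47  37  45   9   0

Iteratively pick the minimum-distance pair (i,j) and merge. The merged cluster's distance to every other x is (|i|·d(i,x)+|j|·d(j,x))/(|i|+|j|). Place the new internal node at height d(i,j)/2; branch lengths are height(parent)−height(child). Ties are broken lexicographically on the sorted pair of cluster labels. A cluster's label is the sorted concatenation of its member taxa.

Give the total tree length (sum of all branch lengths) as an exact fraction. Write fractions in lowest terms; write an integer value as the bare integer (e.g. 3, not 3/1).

step 1: merge (U,V) at d=9; branch lengths U→9/2, V→9/2; new cluster UV
  updated: d(A,UV)=91/2, d(D,UV)=69/2, d(I,UV)=75/2
step 2: merge (D,I) at d=14; branch lengths D→7, I→7; new cluster DI
  updated: d(A,DI)=58, d(DI,UV)=36
step 3: merge (DI,UV) at d=36; branch lengths DI→11, UV→27/2; new cluster DIUV
  updated: d(A,DIUV)=207/4
step 4: merge (A,DIUV) at d=207/4; branch lengths A→207/8, DIUV→63/8; new cluster ADIUV
final tree: (A:207/8,((D:7,I:7):11,(U:9/2,V:9/2):27/2):63/8)
total length: 325/4

325/4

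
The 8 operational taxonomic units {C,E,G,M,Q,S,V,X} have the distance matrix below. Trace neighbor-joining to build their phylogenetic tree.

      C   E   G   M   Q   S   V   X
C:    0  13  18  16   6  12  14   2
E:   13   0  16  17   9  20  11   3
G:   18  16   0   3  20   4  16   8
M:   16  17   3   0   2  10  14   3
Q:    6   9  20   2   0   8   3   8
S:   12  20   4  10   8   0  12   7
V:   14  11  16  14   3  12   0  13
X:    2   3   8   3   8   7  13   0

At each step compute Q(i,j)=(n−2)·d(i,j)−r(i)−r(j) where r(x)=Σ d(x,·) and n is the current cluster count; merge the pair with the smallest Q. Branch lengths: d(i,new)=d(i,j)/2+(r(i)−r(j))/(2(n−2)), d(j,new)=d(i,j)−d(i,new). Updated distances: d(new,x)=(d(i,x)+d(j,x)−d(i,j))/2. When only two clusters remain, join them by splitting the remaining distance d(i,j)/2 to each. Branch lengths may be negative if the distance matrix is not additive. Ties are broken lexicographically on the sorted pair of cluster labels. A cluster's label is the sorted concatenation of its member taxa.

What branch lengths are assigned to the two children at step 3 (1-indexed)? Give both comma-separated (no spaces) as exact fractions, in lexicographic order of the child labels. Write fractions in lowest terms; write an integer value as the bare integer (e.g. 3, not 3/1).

-9/8,33/8

step 1: merge (G,S) at d=4, Q=-134; branch lengths G→3, S→1; new cluster GS
  updated: d(C,GS)=13, d(E,GS)=16, d(GS,M)=9/2, d(GS,Q)=12, d(GS,V)=12, d(GS,X)=11/2
step 2: merge (GS,M) at d=9/2, Q=-97; branch lengths GS→29/10, M→8/5; new cluster GMS
  updated: d(C,GMS)=49/4, d(E,GMS)=57/4, d(GMS,Q)=19/4, d(GMS,V)=43/4, d(GMS,X)=2
step 3: merge (Q,V) at d=3, Q=-141/2; branch lengths Q→-9/8, V→33/8; new cluster QV
  updated: d(C,QV)=17/2, d(E,QV)=17/2, d(GMS,QV)=25/4, d(QV,X)=9
step 4: merge (GMS,QV) at d=25/4, Q=-193/4; branch lengths GMS→85/24, QV→65/24; new cluster GMQSV
  updated: d(C,GMQSV)=29/4, d(E,GMQSV)=33/4, d(GMQSV,X)=19/8
step 5: merge (C,GMQSV) at d=29/4, Q=-205/8; branch lengths C→151/32, GMQSV→81/32; new cluster CGMQSV
  updated: d(CGMQSV,E)=7, d(CGMQSV,X)=-23/16
step 6: merge (CGMQSV,E) at d=7, Q=-137/16; branch lengths CGMQSV→41/32, E→183/32; new cluster CEGMQSV
  updated: d(CEGMQSV,X)=-87/32
step 7: merge (CEGMQSV,X) at d=-87/32; branch lengths CEGMQSV→-87/64, X→-87/64; new cluster CEGMQSVX
final tree: (((C:151/32,(((G:3,S:1):29/10,M:8/5):85/24,(Q:-9/8,V:33/8):65/24):81/32):41/32,E:183/32):-87/64,X:-87/64)
total length: 937/32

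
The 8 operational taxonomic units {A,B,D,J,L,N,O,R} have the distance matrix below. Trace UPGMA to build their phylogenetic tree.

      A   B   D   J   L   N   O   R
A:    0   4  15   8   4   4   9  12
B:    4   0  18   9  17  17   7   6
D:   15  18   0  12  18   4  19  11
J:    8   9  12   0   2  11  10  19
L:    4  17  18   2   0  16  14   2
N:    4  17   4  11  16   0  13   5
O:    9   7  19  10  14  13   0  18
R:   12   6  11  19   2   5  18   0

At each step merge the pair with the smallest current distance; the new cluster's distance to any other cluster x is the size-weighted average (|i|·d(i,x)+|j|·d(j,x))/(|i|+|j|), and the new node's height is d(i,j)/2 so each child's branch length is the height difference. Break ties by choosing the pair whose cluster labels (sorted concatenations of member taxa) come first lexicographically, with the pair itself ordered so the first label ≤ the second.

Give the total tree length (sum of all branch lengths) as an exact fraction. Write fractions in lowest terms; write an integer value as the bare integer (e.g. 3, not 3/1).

iteration 1: select J,L (d=2); attach at lengths (1, 1); label the merged cluster JL
  updated: d(A,JL)=6, d(B,JL)=13, d(D,JL)=15, d(JL,N)=27/2, d(JL,O)=12, d(JL,R)=21/2
iteration 2: select A,B (d=4); attach at lengths (2, 2); label the merged cluster AB
  updated: d(AB,D)=33/2, d(AB,JL)=19/2, d(AB,N)=21/2, d(AB,O)=8, d(AB,R)=9
iteration 3: select D,N (d=4); attach at lengths (2, 2); label the merged cluster DN
  updated: d(AB,DN)=27/2, d(DN,JL)=57/4, d(DN,O)=16, d(DN,R)=8
iteration 4: select AB,O (d=8); attach at lengths (2, 4); label the merged cluster ABO
  updated: d(ABO,DN)=43/3, d(ABO,JL)=31/3, d(ABO,R)=12
iteration 5: select DN,R (d=8); attach at lengths (2, 4); label the merged cluster DNR
  updated: d(ABO,DNR)=122/9, d(DNR,JL)=13
iteration 6: select ABO,JL (d=31/3); attach at lengths (7/6, 25/6); label the merged cluster ABJLO
  updated: d(ABJLO,DNR)=40/3
iteration 7: select ABJLO,DNR (d=40/3); attach at lengths (3/2, 8/3); label the merged cluster ABDJLNOR
final tree: ((((A:2,B:2):2,O:4):7/6,(J:1,L:1):25/6):3/2,((D:2,N:2):2,R:4):8/3)
total length: 63/2

63/2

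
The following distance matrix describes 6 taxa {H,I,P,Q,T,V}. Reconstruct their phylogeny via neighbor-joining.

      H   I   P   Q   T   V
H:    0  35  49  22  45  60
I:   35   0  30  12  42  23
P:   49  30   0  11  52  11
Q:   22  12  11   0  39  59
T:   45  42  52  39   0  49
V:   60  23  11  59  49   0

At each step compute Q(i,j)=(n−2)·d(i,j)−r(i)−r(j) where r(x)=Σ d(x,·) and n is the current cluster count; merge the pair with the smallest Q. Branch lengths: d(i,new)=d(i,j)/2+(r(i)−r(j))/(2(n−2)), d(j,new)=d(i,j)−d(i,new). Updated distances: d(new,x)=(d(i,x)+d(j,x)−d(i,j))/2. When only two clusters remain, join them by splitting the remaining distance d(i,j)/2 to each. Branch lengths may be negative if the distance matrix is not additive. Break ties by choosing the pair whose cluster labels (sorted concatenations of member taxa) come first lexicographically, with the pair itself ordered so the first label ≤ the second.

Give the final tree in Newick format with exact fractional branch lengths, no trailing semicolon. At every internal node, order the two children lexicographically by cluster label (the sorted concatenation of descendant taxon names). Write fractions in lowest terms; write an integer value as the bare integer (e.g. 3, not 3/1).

(((H:285/16,Q:67/16):63/16,(I:19/4,(P:-5/8,V:93/8):65/4):95/16):433/32,T:433/32)

1. join P+V (d=11, Q=-311) ⇒ PV; edges |P|=-5/8, |V|=93/8
  updated: d(H,PV)=49, d(I,PV)=21, d(PV,Q)=59/2, d(PV,T)=45
2. join I+PV (d=21, Q=-383/2) ⇒ IPV; edges |I|=19/4, |PV|=65/4
  updated: d(H,IPV)=63/2, d(IPV,Q)=41/4, d(IPV,T)=33
3. join H+Q (d=22, Q=-503/4) ⇒ HQ; edges |H|=285/16, |Q|=67/16
  updated: d(HQ,IPV)=79/8, d(HQ,T)=31
4. join HQ+IPV (d=79/8, Q=-591/8) ⇒ HIPQV; edges |HQ|=63/16, |IPV|=95/16
  updated: d(HIPQV,T)=433/16
5. join HIPQV+T (d=433/16) ⇒ HIPQTV; edges |HIPQV|=433/32, |T|=433/32
final tree: (((H:285/16,Q:67/16):63/16,(I:19/4,(P:-5/8,V:93/8):65/4):95/16):433/32,T:433/32)
total length: 1455/16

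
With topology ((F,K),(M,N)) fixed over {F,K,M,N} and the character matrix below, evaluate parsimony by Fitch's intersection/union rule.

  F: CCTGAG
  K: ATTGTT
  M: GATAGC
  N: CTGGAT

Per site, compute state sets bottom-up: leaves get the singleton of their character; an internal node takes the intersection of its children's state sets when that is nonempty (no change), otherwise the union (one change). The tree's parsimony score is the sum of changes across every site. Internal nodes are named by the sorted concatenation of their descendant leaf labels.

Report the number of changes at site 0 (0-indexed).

2

FK@0: {C} ∪ {A} = {A,C} (union, +1)
MN@0: {G} ∪ {C} = {C,G} (union, +1)
FKMN@0: {A,C} ∩ {C,G} = {C} (intersection, +0)
FK@1: {C} ∪ {T} = {C,T} (union, +1)
MN@1: {A} ∪ {T} = {A,T} (union, +1)
FKMN@1: {C,T} ∩ {A,T} = {T} (intersection, +0)
FK@2: {T} ∩ {T} = {T} (intersection, +0)
MN@2: {T} ∪ {G} = {G,T} (union, +1)
FKMN@2: {T} ∩ {G,T} = {T} (intersection, +0)
FK@3: {G} ∩ {G} = {G} (intersection, +0)
MN@3: {A} ∪ {G} = {A,G} (union, +1)
FKMN@3: {G} ∩ {A,G} = {G} (intersection, +0)
FK@4: {A} ∪ {T} = {A,T} (union, +1)
MN@4: {G} ∪ {A} = {A,G} (union, +1)
FKMN@4: {A,T} ∩ {A,G} = {A} (intersection, +0)
FK@5: {G} ∪ {T} = {G,T} (union, +1)
MN@5: {C} ∪ {T} = {C,T} (union, +1)
FKMN@5: {G,T} ∩ {C,T} = {T} (intersection, +0)
per-site changes: [2, 2, 1, 1, 2, 2]; total = 10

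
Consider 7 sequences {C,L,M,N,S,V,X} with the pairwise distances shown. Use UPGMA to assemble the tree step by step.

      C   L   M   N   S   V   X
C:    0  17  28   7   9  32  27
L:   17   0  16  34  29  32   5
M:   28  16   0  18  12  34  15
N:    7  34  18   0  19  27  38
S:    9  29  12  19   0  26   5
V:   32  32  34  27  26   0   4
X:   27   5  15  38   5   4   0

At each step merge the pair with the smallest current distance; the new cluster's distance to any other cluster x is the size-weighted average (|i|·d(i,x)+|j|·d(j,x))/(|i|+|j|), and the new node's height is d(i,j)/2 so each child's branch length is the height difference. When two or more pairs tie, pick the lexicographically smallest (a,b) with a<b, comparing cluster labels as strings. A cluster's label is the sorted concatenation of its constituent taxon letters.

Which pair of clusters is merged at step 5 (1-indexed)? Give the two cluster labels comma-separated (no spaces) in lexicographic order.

step 1: merge (V,X) at d=4; branch lengths V→2, X→2; new cluster VX
  updated: d(C,VX)=59/2, d(L,VX)=37/2, d(M,VX)=49/2, d(N,VX)=65/2, d(S,VX)=31/2
step 2: merge (C,N) at d=7; branch lengths C→7/2, N→7/2; new cluster CN
  updated: d(CN,L)=51/2, d(CN,M)=23, d(CN,S)=14, d(CN,VX)=31
step 3: merge (M,S) at d=12; branch lengths M→6, S→6; new cluster MS
  updated: d(CN,MS)=37/2, d(L,MS)=45/2, d(MS,VX)=20
step 4: merge (CN,MS) at d=37/2; branch lengths CN→23/4, MS→13/4; new cluster CMNS
  updated: d(CMNS,L)=24, d(CMNS,VX)=51/2
step 5: merge (L,VX) at d=37/2; branch lengths L→37/4, VX→29/4; new cluster LVX
  updated: d(CMNS,LVX)=25
step 6: merge (CMNS,LVX) at d=25; branch lengths CMNS→13/4, LVX→13/4; new cluster CLMNSVX
final tree: (((C:7/2,N:7/2):23/4,(M:6,S:6):13/4):13/4,(L:37/4,(V:2,X:2):29/4):13/4)
total length: 55

L,VX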